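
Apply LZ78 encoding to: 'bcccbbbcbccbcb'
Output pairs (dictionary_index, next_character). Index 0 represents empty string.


LZ78 encoding steps:
Dictionary: {0: ''}
Step 1: w='' (idx 0), next='b' -> output (0, 'b'), add 'b' as idx 1
Step 2: w='' (idx 0), next='c' -> output (0, 'c'), add 'c' as idx 2
Step 3: w='c' (idx 2), next='c' -> output (2, 'c'), add 'cc' as idx 3
Step 4: w='b' (idx 1), next='b' -> output (1, 'b'), add 'bb' as idx 4
Step 5: w='b' (idx 1), next='c' -> output (1, 'c'), add 'bc' as idx 5
Step 6: w='bc' (idx 5), next='c' -> output (5, 'c'), add 'bcc' as idx 6
Step 7: w='bc' (idx 5), next='b' -> output (5, 'b'), add 'bcb' as idx 7


Encoded: [(0, 'b'), (0, 'c'), (2, 'c'), (1, 'b'), (1, 'c'), (5, 'c'), (5, 'b')]


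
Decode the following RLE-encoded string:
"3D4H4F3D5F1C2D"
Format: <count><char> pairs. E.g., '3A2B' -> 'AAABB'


Expanding each <count><char> pair:
  3D -> 'DDD'
  4H -> 'HHHH'
  4F -> 'FFFF'
  3D -> 'DDD'
  5F -> 'FFFFF'
  1C -> 'C'
  2D -> 'DD'

Decoded = DDDHHHHFFFFDDDFFFFFCDD


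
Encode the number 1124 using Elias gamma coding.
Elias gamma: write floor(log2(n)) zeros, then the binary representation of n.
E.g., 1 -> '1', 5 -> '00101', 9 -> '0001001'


num_bits = floor(log2(1124)) + 1 = 11
leading_zeros = num_bits - 1 = 10
binary(1124) = 10001100100

Elias gamma(1124) = '0000000000' + '10001100100' = 000000000010001100100 (21 bits)


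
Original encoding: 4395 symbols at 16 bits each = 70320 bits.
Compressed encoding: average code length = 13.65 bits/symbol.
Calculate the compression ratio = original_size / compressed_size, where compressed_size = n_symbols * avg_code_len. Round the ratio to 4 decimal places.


original_size = n_symbols * orig_bits = 4395 * 16 = 70320 bits
compressed_size = n_symbols * avg_code_len = 4395 * 13.65 = 59991.75 bits
ratio = original_size / compressed_size = 70320 / 59991.75 = 1.1722

Compression ratio = 1.1722


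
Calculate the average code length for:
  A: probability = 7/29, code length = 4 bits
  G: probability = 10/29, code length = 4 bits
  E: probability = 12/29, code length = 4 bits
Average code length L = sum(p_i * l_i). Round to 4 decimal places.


Weighted contributions p_i * l_i:
  A: (7/29) * 4 = 28/29
  G: (10/29) * 4 = 40/29
  E: (12/29) * 4 = 48/29
Sum = (28 + 40 + 48)/29 = 116/29

L = 116/29 = 4.0000 bits/symbol


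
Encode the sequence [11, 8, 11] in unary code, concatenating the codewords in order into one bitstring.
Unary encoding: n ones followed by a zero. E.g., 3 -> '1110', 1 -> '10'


Encode each number as n ones followed by a terminating 0:
  11 -> 111111111110 (12 bits)
  8 -> 111111110 (9 bits)
  11 -> 111111111110 (12 bits)
Total length = 12 + 9 + 12 = 33 bits.

Unary([11, 8, 11]) = 111111111110111111110111111111110 (33 bits)


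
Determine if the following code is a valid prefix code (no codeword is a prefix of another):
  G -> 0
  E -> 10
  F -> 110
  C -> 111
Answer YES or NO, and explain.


Checking each pair (does one codeword prefix another?):
  G='0' vs E='10': no prefix
  G='0' vs F='110': no prefix
  G='0' vs C='111': no prefix
  E='10' vs G='0': no prefix
  E='10' vs F='110': no prefix
  E='10' vs C='111': no prefix
  F='110' vs G='0': no prefix
  F='110' vs E='10': no prefix
  F='110' vs C='111': no prefix
  C='111' vs G='0': no prefix
  C='111' vs E='10': no prefix
  C='111' vs F='110': no prefix
No violation found over all pairs.

YES -- this is a valid prefix code. No codeword is a prefix of any other codeword.


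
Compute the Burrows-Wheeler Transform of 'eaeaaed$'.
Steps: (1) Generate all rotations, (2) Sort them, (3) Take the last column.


Rotations (sorted):
  0: $eaeaaed -> last char: d
  1: aaed$eae -> last char: e
  2: aeaaed$e -> last char: e
  3: aed$eaea -> last char: a
  4: d$eaeaae -> last char: e
  5: eaaed$ea -> last char: a
  6: eaeaaed$ -> last char: $
  7: ed$eaeaa -> last char: a


BWT = deeaea$a


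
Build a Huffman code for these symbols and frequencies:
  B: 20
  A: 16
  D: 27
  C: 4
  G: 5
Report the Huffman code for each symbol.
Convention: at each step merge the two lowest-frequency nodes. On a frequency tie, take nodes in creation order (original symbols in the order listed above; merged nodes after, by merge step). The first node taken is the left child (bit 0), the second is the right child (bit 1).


Huffman tree construction:
Step 1: Merge C(4) + G(5) = 9
Step 2: Merge (C+G)(9) + A(16) = 25
Step 3: Merge B(20) + ((C+G)+A)(25) = 45
Step 4: Merge D(27) + (B+((C+G)+A))(45) = 72
Read each symbol's code off the tree from the root (left child = 0, right child = 1).

Codes:
  B: 10 (length 2)
  A: 111 (length 3)
  D: 0 (length 1)
  C: 1100 (length 4)
  G: 1101 (length 4)
Average code length: 151/72 = 2.0972 bits/symbol


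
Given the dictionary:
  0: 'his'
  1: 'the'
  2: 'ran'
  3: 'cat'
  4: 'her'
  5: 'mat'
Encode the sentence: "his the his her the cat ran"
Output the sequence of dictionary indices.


Look up each word in the dictionary:
  'his' -> 0
  'the' -> 1
  'his' -> 0
  'her' -> 4
  'the' -> 1
  'cat' -> 3
  'ran' -> 2

Encoded: [0, 1, 0, 4, 1, 3, 2]


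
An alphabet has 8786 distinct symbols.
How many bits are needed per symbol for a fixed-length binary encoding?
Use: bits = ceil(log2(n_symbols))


log2(8786) = 13.101
Bracket: 2^13 = 8192 < 8786 <= 2^14 = 16384
So ceil(log2(8786)) = 14

bits = ceil(log2(8786)) = ceil(13.101) = 14 bits


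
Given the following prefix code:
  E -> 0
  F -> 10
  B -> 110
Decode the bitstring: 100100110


Decoding step by step:
Bits 10 -> F
Bits 0 -> E
Bits 10 -> F
Bits 0 -> E
Bits 110 -> B


Decoded message: FEFEB


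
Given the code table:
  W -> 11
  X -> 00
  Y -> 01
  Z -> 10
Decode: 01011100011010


Decoding:
01 -> Y
01 -> Y
11 -> W
00 -> X
01 -> Y
10 -> Z
10 -> Z


Result: YYWXYZZ


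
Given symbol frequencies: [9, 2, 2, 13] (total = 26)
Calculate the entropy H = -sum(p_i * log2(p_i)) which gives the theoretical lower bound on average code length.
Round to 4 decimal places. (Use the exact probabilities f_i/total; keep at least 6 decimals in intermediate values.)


Per-symbol terms -p_i * log2(p_i) with p_i = f_i/26:
  p = 9/26 = 0.346154: log2(p) = -1.530515, -p*log2(p) = 0.529794
  p = 2/26 = 0.076923: log2(p) = -3.700440, -p*log2(p) = 0.284649
  p = 2/26 = 0.076923: log2(p) = -3.700440, -p*log2(p) = 0.284649
  p = 13/26 = 0.500000: log2(p) = -1.000000, -p*log2(p) = 0.500000
H = 0.529794 + 0.284649 + 0.284649 + 0.500000 = 1.599092

H = 1.5991 bits/symbol


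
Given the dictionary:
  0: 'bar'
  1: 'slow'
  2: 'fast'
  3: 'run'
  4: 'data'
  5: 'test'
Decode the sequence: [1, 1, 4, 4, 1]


Look up each index in the dictionary:
  1 -> 'slow'
  1 -> 'slow'
  4 -> 'data'
  4 -> 'data'
  1 -> 'slow'

Decoded: "slow slow data data slow"


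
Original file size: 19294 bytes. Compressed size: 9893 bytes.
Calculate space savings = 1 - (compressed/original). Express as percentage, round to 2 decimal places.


ratio = compressed/original = 9893/19294 = 0.51275
savings = 1 - ratio = 1 - 0.51275 = 0.48725
as a percentage: 0.48725 * 100 = 48.72%

Space savings = 1 - 9893/19294 = 48.72%


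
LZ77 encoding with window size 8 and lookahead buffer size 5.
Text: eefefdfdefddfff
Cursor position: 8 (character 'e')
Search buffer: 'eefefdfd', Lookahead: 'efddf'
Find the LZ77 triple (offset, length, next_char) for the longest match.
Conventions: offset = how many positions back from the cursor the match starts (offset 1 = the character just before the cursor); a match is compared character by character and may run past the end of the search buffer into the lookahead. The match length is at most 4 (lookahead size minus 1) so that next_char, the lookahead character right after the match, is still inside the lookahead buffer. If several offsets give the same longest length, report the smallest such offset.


Try each offset into the search buffer:
  offset=1 (pos 7, char 'd'): match length 0
  offset=2 (pos 6, char 'f'): match length 0
  offset=3 (pos 5, char 'd'): match length 0
  offset=4 (pos 4, char 'f'): match length 0
  offset=5 (pos 3, char 'e'): match length 3
  offset=6 (pos 2, char 'f'): match length 0
  offset=7 (pos 1, char 'e'): match length 2
  offset=8 (pos 0, char 'e'): match length 1
Longest match has length 3 at offset 5.
next_char = character at position 8 + 3 = 11 -> 'd'

Best match: offset=5, length=3 (matching 'efd' starting at position 3)
LZ77 triple: (5, 3, 'd')


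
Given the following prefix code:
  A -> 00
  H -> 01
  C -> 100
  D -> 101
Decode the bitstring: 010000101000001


Decoding step by step:
Bits 01 -> H
Bits 00 -> A
Bits 00 -> A
Bits 101 -> D
Bits 00 -> A
Bits 00 -> A
Bits 01 -> H


Decoded message: HAADAAH


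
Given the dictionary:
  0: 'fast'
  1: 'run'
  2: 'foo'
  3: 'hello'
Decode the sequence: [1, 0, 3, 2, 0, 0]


Look up each index in the dictionary:
  1 -> 'run'
  0 -> 'fast'
  3 -> 'hello'
  2 -> 'foo'
  0 -> 'fast'
  0 -> 'fast'

Decoded: "run fast hello foo fast fast"


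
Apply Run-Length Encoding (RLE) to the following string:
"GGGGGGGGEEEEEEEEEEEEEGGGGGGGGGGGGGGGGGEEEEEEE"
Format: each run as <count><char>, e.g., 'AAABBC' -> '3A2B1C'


Scanning runs left to right:
  i=0: run of 'G' x 8 -> '8G'
  i=8: run of 'E' x 13 -> '13E'
  i=21: run of 'G' x 17 -> '17G'
  i=38: run of 'E' x 7 -> '7E'

RLE = 8G13E17G7E


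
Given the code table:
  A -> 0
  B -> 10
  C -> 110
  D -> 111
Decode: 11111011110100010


Decoding:
111 -> D
110 -> C
111 -> D
10 -> B
10 -> B
0 -> A
0 -> A
10 -> B


Result: DCDBBAAB


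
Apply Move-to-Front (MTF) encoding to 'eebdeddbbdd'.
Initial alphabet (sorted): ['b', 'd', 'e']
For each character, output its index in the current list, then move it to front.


MTF encoding:
'e': index 2 in ['b', 'd', 'e'] -> ['e', 'b', 'd']
'e': index 0 in ['e', 'b', 'd'] -> ['e', 'b', 'd']
'b': index 1 in ['e', 'b', 'd'] -> ['b', 'e', 'd']
'd': index 2 in ['b', 'e', 'd'] -> ['d', 'b', 'e']
'e': index 2 in ['d', 'b', 'e'] -> ['e', 'd', 'b']
'd': index 1 in ['e', 'd', 'b'] -> ['d', 'e', 'b']
'd': index 0 in ['d', 'e', 'b'] -> ['d', 'e', 'b']
'b': index 2 in ['d', 'e', 'b'] -> ['b', 'd', 'e']
'b': index 0 in ['b', 'd', 'e'] -> ['b', 'd', 'e']
'd': index 1 in ['b', 'd', 'e'] -> ['d', 'b', 'e']
'd': index 0 in ['d', 'b', 'e'] -> ['d', 'b', 'e']


Output: [2, 0, 1, 2, 2, 1, 0, 2, 0, 1, 0]


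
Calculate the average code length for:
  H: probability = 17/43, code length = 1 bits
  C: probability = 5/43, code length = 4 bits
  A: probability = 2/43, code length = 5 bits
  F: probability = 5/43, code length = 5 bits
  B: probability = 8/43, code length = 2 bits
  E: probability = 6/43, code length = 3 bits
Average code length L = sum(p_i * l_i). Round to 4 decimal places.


Weighted contributions p_i * l_i:
  H: (17/43) * 1 = 17/43
  C: (5/43) * 4 = 20/43
  A: (2/43) * 5 = 10/43
  F: (5/43) * 5 = 25/43
  B: (8/43) * 2 = 16/43
  E: (6/43) * 3 = 18/43
Sum = (17 + 20 + 10 + 25 + 16 + 18)/43 = 106/43

L = 106/43 = 2.4651 bits/symbol


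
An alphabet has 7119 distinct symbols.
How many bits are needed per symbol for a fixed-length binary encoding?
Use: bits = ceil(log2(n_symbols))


log2(7119) = 12.7975
Bracket: 2^12 = 4096 < 7119 <= 2^13 = 8192
So ceil(log2(7119)) = 13

bits = ceil(log2(7119)) = ceil(12.7975) = 13 bits


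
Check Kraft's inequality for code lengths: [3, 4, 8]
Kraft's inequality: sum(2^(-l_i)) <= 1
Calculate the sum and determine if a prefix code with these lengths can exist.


Sum = 2^(-3) + 2^(-4) + 2^(-8)
    = 0.125 + 0.0625 + 0.00390625
    = 49/256 = 0.19140625
Since 0.19140625 <= 1, Kraft's inequality IS satisfied.
A prefix code with these lengths CAN exist.

Kraft sum = 0.19140625. Satisfied.


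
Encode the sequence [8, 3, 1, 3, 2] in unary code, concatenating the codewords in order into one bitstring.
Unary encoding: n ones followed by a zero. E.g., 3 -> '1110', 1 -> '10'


Encode each number as n ones followed by a terminating 0:
  8 -> 111111110 (9 bits)
  3 -> 1110 (4 bits)
  1 -> 10 (2 bits)
  3 -> 1110 (4 bits)
  2 -> 110 (3 bits)
Total length = 9 + 4 + 2 + 4 + 3 = 22 bits.

Unary([8, 3, 1, 3, 2]) = 1111111101110101110110 (22 bits)


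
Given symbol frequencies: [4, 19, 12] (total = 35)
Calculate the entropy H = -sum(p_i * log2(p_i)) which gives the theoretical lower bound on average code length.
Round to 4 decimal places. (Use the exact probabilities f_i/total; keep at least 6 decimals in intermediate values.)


Per-symbol terms -p_i * log2(p_i) with p_i = f_i/35:
  p = 4/35 = 0.114286: log2(p) = -3.129283, -p*log2(p) = 0.357632
  p = 19/35 = 0.542857: log2(p) = -0.881356, -p*log2(p) = 0.478450
  p = 12/35 = 0.342857: log2(p) = -1.544321, -p*log2(p) = 0.529481
H = 0.357632 + 0.478450 + 0.529481 = 1.365563

H = 1.3656 bits/symbol


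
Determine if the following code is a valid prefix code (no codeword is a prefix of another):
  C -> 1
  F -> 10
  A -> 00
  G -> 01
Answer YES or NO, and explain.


Checking each pair (does one codeword prefix another?):
  C='1' vs F='10': prefix -- VIOLATION

NO -- this is NOT a valid prefix code. C (1) is a prefix of F (10).


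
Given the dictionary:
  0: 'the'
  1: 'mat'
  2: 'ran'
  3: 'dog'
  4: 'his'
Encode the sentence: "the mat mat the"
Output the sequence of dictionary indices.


Look up each word in the dictionary:
  'the' -> 0
  'mat' -> 1
  'mat' -> 1
  'the' -> 0

Encoded: [0, 1, 1, 0]


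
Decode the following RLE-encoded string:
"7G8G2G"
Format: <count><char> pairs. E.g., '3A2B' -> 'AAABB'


Expanding each <count><char> pair:
  7G -> 'GGGGGGG'
  8G -> 'GGGGGGGG'
  2G -> 'GG'

Decoded = GGGGGGGGGGGGGGGGG


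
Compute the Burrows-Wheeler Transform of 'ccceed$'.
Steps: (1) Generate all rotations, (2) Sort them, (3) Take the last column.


Rotations (sorted):
  0: $ccceed -> last char: d
  1: ccceed$ -> last char: $
  2: cceed$c -> last char: c
  3: ceed$cc -> last char: c
  4: d$cccee -> last char: e
  5: ed$ccce -> last char: e
  6: eed$ccc -> last char: c


BWT = d$cceec


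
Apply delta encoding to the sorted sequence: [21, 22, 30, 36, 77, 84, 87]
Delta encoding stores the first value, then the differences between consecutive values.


First value: 21
Deltas:
  22 - 21 = 1
  30 - 22 = 8
  36 - 30 = 6
  77 - 36 = 41
  84 - 77 = 7
  87 - 84 = 3


Delta encoded: [21, 1, 8, 6, 41, 7, 3]


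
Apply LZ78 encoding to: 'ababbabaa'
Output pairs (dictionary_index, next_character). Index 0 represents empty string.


LZ78 encoding steps:
Dictionary: {0: ''}
Step 1: w='' (idx 0), next='a' -> output (0, 'a'), add 'a' as idx 1
Step 2: w='' (idx 0), next='b' -> output (0, 'b'), add 'b' as idx 2
Step 3: w='a' (idx 1), next='b' -> output (1, 'b'), add 'ab' as idx 3
Step 4: w='b' (idx 2), next='a' -> output (2, 'a'), add 'ba' as idx 4
Step 5: w='ba' (idx 4), next='a' -> output (4, 'a'), add 'baa' as idx 5


Encoded: [(0, 'a'), (0, 'b'), (1, 'b'), (2, 'a'), (4, 'a')]


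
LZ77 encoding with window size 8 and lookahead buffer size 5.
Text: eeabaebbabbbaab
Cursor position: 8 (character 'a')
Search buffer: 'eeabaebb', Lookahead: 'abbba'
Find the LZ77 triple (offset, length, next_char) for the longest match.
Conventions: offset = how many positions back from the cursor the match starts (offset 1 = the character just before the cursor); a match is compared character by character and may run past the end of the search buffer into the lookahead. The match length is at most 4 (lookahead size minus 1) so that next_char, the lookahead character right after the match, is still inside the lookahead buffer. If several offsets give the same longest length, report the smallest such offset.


Try each offset into the search buffer:
  offset=1 (pos 7, char 'b'): match length 0
  offset=2 (pos 6, char 'b'): match length 0
  offset=3 (pos 5, char 'e'): match length 0
  offset=4 (pos 4, char 'a'): match length 1
  offset=5 (pos 3, char 'b'): match length 0
  offset=6 (pos 2, char 'a'): match length 2
  offset=7 (pos 1, char 'e'): match length 0
  offset=8 (pos 0, char 'e'): match length 0
Longest match has length 2 at offset 6.
next_char = character at position 8 + 2 = 10 -> 'b'

Best match: offset=6, length=2 (matching 'ab' starting at position 2)
LZ77 triple: (6, 2, 'b')


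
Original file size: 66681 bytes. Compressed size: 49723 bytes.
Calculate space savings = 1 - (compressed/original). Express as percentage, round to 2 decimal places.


ratio = compressed/original = 49723/66681 = 0.745685
savings = 1 - ratio = 1 - 0.745685 = 0.254315
as a percentage: 0.254315 * 100 = 25.43%

Space savings = 1 - 49723/66681 = 25.43%


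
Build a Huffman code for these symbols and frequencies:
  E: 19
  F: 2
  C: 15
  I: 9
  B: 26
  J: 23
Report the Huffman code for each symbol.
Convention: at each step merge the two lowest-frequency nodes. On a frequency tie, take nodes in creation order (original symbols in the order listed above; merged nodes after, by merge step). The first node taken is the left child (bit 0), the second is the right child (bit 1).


Huffman tree construction:
Step 1: Merge F(2) + I(9) = 11
Step 2: Merge (F+I)(11) + C(15) = 26
Step 3: Merge E(19) + J(23) = 42
Step 4: Merge B(26) + ((F+I)+C)(26) = 52
Step 5: Merge (E+J)(42) + (B+((F+I)+C))(52) = 94
Read each symbol's code off the tree from the root (left child = 0, right child = 1).

Codes:
  E: 00 (length 2)
  F: 1100 (length 4)
  C: 111 (length 3)
  I: 1101 (length 4)
  B: 10 (length 2)
  J: 01 (length 2)
Average code length: 225/94 = 2.3936 bits/symbol


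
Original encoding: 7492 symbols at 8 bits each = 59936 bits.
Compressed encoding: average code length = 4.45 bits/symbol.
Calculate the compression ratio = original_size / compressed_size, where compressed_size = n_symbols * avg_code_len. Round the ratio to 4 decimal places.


original_size = n_symbols * orig_bits = 7492 * 8 = 59936 bits
compressed_size = n_symbols * avg_code_len = 7492 * 4.45 = 33339.4 bits
ratio = original_size / compressed_size = 59936 / 33339.4 = 1.7978

Compression ratio = 1.7978


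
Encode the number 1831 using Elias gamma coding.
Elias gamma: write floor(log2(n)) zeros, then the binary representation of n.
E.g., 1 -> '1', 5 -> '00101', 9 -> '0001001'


num_bits = floor(log2(1831)) + 1 = 11
leading_zeros = num_bits - 1 = 10
binary(1831) = 11100100111

Elias gamma(1831) = '0000000000' + '11100100111' = 000000000011100100111 (21 bits)


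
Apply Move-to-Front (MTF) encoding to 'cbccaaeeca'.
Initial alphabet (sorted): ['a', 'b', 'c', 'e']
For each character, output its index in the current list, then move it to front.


MTF encoding:
'c': index 2 in ['a', 'b', 'c', 'e'] -> ['c', 'a', 'b', 'e']
'b': index 2 in ['c', 'a', 'b', 'e'] -> ['b', 'c', 'a', 'e']
'c': index 1 in ['b', 'c', 'a', 'e'] -> ['c', 'b', 'a', 'e']
'c': index 0 in ['c', 'b', 'a', 'e'] -> ['c', 'b', 'a', 'e']
'a': index 2 in ['c', 'b', 'a', 'e'] -> ['a', 'c', 'b', 'e']
'a': index 0 in ['a', 'c', 'b', 'e'] -> ['a', 'c', 'b', 'e']
'e': index 3 in ['a', 'c', 'b', 'e'] -> ['e', 'a', 'c', 'b']
'e': index 0 in ['e', 'a', 'c', 'b'] -> ['e', 'a', 'c', 'b']
'c': index 2 in ['e', 'a', 'c', 'b'] -> ['c', 'e', 'a', 'b']
'a': index 2 in ['c', 'e', 'a', 'b'] -> ['a', 'c', 'e', 'b']


Output: [2, 2, 1, 0, 2, 0, 3, 0, 2, 2]


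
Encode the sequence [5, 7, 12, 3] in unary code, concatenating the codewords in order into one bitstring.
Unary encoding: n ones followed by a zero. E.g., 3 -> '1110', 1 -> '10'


Encode each number as n ones followed by a terminating 0:
  5 -> 111110 (6 bits)
  7 -> 11111110 (8 bits)
  12 -> 1111111111110 (13 bits)
  3 -> 1110 (4 bits)
Total length = 6 + 8 + 13 + 4 = 31 bits.

Unary([5, 7, 12, 3]) = 1111101111111011111111111101110 (31 bits)


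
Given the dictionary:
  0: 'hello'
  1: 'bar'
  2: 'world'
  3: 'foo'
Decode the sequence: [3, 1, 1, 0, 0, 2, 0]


Look up each index in the dictionary:
  3 -> 'foo'
  1 -> 'bar'
  1 -> 'bar'
  0 -> 'hello'
  0 -> 'hello'
  2 -> 'world'
  0 -> 'hello'

Decoded: "foo bar bar hello hello world hello"


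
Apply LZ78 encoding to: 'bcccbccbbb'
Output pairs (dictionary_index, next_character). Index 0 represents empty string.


LZ78 encoding steps:
Dictionary: {0: ''}
Step 1: w='' (idx 0), next='b' -> output (0, 'b'), add 'b' as idx 1
Step 2: w='' (idx 0), next='c' -> output (0, 'c'), add 'c' as idx 2
Step 3: w='c' (idx 2), next='c' -> output (2, 'c'), add 'cc' as idx 3
Step 4: w='b' (idx 1), next='c' -> output (1, 'c'), add 'bc' as idx 4
Step 5: w='c' (idx 2), next='b' -> output (2, 'b'), add 'cb' as idx 5
Step 6: w='b' (idx 1), next='b' -> output (1, 'b'), add 'bb' as idx 6


Encoded: [(0, 'b'), (0, 'c'), (2, 'c'), (1, 'c'), (2, 'b'), (1, 'b')]


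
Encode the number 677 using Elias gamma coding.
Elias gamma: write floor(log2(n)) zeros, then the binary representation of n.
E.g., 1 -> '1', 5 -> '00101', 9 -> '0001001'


num_bits = floor(log2(677)) + 1 = 10
leading_zeros = num_bits - 1 = 9
binary(677) = 1010100101

Elias gamma(677) = '000000000' + '1010100101' = 0000000001010100101 (19 bits)


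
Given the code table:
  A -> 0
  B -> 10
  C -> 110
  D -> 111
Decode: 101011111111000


Decoding:
10 -> B
10 -> B
111 -> D
111 -> D
110 -> C
0 -> A
0 -> A


Result: BBDDCAA


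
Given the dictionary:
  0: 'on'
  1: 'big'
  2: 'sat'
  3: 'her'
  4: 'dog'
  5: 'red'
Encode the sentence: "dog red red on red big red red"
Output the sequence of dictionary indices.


Look up each word in the dictionary:
  'dog' -> 4
  'red' -> 5
  'red' -> 5
  'on' -> 0
  'red' -> 5
  'big' -> 1
  'red' -> 5
  'red' -> 5

Encoded: [4, 5, 5, 0, 5, 1, 5, 5]


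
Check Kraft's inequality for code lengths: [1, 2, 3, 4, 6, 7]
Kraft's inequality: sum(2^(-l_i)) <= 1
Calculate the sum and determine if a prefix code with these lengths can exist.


Sum = 2^(-1) + 2^(-2) + 2^(-3) + 2^(-4) + 2^(-6) + 2^(-7)
    = 0.5 + 0.25 + 0.125 + 0.0625 + 0.015625 + 0.0078125
    = 123/128 = 0.9609375
Since 0.9609375 <= 1, Kraft's inequality IS satisfied.
A prefix code with these lengths CAN exist.

Kraft sum = 0.9609375. Satisfied.


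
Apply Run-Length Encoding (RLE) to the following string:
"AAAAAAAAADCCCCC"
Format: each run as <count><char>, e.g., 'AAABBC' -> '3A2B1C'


Scanning runs left to right:
  i=0: run of 'A' x 9 -> '9A'
  i=9: run of 'D' x 1 -> '1D'
  i=10: run of 'C' x 5 -> '5C'

RLE = 9A1D5C


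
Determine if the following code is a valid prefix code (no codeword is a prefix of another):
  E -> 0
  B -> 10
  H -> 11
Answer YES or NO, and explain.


Checking each pair (does one codeword prefix another?):
  E='0' vs B='10': no prefix
  E='0' vs H='11': no prefix
  B='10' vs E='0': no prefix
  B='10' vs H='11': no prefix
  H='11' vs E='0': no prefix
  H='11' vs B='10': no prefix
No violation found over all pairs.

YES -- this is a valid prefix code. No codeword is a prefix of any other codeword.


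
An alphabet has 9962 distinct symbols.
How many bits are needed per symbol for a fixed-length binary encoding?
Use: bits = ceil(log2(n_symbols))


log2(9962) = 13.2822
Bracket: 2^13 = 8192 < 9962 <= 2^14 = 16384
So ceil(log2(9962)) = 14

bits = ceil(log2(9962)) = ceil(13.2822) = 14 bits


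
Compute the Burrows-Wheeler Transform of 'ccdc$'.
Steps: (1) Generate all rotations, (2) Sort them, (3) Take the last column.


Rotations (sorted):
  0: $ccdc -> last char: c
  1: c$ccd -> last char: d
  2: ccdc$ -> last char: $
  3: cdc$c -> last char: c
  4: dc$cc -> last char: c


BWT = cd$cc


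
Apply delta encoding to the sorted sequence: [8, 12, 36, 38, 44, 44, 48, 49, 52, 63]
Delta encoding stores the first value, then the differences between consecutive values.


First value: 8
Deltas:
  12 - 8 = 4
  36 - 12 = 24
  38 - 36 = 2
  44 - 38 = 6
  44 - 44 = 0
  48 - 44 = 4
  49 - 48 = 1
  52 - 49 = 3
  63 - 52 = 11


Delta encoded: [8, 4, 24, 2, 6, 0, 4, 1, 3, 11]


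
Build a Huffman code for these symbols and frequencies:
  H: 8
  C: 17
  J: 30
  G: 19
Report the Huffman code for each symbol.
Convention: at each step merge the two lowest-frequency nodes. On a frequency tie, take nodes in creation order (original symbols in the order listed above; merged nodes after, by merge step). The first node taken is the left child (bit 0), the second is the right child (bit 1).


Huffman tree construction:
Step 1: Merge H(8) + C(17) = 25
Step 2: Merge G(19) + (H+C)(25) = 44
Step 3: Merge J(30) + (G+(H+C))(44) = 74
Read each symbol's code off the tree from the root (left child = 0, right child = 1).

Codes:
  H: 110 (length 3)
  C: 111 (length 3)
  J: 0 (length 1)
  G: 10 (length 2)
Average code length: 143/74 = 1.9324 bits/symbol


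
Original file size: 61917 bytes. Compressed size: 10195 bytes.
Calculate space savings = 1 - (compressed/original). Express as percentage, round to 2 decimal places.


ratio = compressed/original = 10195/61917 = 0.164656
savings = 1 - ratio = 1 - 0.164656 = 0.835344
as a percentage: 0.835344 * 100 = 83.53%

Space savings = 1 - 10195/61917 = 83.53%


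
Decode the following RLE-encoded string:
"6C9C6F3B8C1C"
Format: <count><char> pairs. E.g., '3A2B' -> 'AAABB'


Expanding each <count><char> pair:
  6C -> 'CCCCCC'
  9C -> 'CCCCCCCCC'
  6F -> 'FFFFFF'
  3B -> 'BBB'
  8C -> 'CCCCCCCC'
  1C -> 'C'

Decoded = CCCCCCCCCCCCCCCFFFFFFBBBCCCCCCCCC


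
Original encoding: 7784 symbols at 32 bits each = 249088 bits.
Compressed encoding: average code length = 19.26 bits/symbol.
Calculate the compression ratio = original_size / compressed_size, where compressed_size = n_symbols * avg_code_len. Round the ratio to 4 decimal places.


original_size = n_symbols * orig_bits = 7784 * 32 = 249088 bits
compressed_size = n_symbols * avg_code_len = 7784 * 19.26 = 149919.84 bits
ratio = original_size / compressed_size = 249088 / 149919.84 = 1.6615

Compression ratio = 1.6615


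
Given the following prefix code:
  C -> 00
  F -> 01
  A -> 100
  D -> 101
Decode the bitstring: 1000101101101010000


Decoding step by step:
Bits 100 -> A
Bits 01 -> F
Bits 01 -> F
Bits 101 -> D
Bits 101 -> D
Bits 01 -> F
Bits 00 -> C
Bits 00 -> C


Decoded message: AFFDDFCC


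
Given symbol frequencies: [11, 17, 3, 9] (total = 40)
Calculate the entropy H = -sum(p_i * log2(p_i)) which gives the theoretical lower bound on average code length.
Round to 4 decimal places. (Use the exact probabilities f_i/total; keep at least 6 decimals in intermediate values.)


Per-symbol terms -p_i * log2(p_i) with p_i = f_i/40:
  p = 11/40 = 0.275000: log2(p) = -1.862496, -p*log2(p) = 0.512187
  p = 17/40 = 0.425000: log2(p) = -1.234465, -p*log2(p) = 0.524648
  p = 3/40 = 0.075000: log2(p) = -3.736966, -p*log2(p) = 0.280272
  p = 9/40 = 0.225000: log2(p) = -2.152003, -p*log2(p) = 0.484201
H = 0.512187 + 0.524648 + 0.280272 + 0.484201 = 1.801308

H = 1.8013 bits/symbol


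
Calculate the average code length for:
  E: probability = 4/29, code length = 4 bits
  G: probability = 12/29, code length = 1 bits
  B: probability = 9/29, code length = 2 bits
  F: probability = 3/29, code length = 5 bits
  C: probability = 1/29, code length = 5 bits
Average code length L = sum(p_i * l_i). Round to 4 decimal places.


Weighted contributions p_i * l_i:
  E: (4/29) * 4 = 16/29
  G: (12/29) * 1 = 12/29
  B: (9/29) * 2 = 18/29
  F: (3/29) * 5 = 15/29
  C: (1/29) * 5 = 5/29
Sum = (16 + 12 + 18 + 15 + 5)/29 = 66/29

L = 66/29 = 2.2759 bits/symbol


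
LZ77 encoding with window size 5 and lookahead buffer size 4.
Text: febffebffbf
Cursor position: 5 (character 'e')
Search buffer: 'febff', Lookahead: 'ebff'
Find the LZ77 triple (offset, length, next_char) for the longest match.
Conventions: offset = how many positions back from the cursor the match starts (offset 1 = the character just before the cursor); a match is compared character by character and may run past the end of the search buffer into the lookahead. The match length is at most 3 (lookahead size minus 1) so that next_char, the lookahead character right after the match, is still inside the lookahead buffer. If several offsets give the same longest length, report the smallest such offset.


Try each offset into the search buffer:
  offset=1 (pos 4, char 'f'): match length 0
  offset=2 (pos 3, char 'f'): match length 0
  offset=3 (pos 2, char 'b'): match length 0
  offset=4 (pos 1, char 'e'): match length 3
  offset=5 (pos 0, char 'f'): match length 0
Longest match has length 3 at offset 4.
next_char = character at position 5 + 3 = 8 -> 'f'

Best match: offset=4, length=3 (matching 'ebf' starting at position 1)
LZ77 triple: (4, 3, 'f')


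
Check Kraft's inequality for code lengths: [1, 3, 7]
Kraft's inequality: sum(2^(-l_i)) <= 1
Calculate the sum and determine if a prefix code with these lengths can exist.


Sum = 2^(-1) + 2^(-3) + 2^(-7)
    = 0.5 + 0.125 + 0.0078125
    = 81/128 = 0.6328125
Since 0.6328125 <= 1, Kraft's inequality IS satisfied.
A prefix code with these lengths CAN exist.

Kraft sum = 0.6328125. Satisfied.


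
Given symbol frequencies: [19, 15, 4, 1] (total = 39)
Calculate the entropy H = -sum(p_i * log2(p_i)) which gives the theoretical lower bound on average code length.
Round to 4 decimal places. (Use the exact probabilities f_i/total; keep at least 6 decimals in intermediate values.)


Per-symbol terms -p_i * log2(p_i) with p_i = f_i/39:
  p = 19/39 = 0.487179: log2(p) = -1.037475, -p*log2(p) = 0.505436
  p = 15/39 = 0.384615: log2(p) = -1.378512, -p*log2(p) = 0.530197
  p = 4/39 = 0.102564: log2(p) = -3.285402, -p*log2(p) = 0.336964
  p = 1/39 = 0.025641: log2(p) = -5.285402, -p*log2(p) = 0.135523
H = 0.505436 + 0.530197 + 0.336964 + 0.135523 = 1.508120

H = 1.5081 bits/symbol


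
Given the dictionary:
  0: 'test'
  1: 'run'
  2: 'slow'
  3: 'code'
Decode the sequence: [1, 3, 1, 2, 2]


Look up each index in the dictionary:
  1 -> 'run'
  3 -> 'code'
  1 -> 'run'
  2 -> 'slow'
  2 -> 'slow'

Decoded: "run code run slow slow"


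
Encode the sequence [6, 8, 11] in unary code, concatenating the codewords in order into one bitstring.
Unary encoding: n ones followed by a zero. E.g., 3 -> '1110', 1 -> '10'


Encode each number as n ones followed by a terminating 0:
  6 -> 1111110 (7 bits)
  8 -> 111111110 (9 bits)
  11 -> 111111111110 (12 bits)
Total length = 7 + 9 + 12 = 28 bits.

Unary([6, 8, 11]) = 1111110111111110111111111110 (28 bits)


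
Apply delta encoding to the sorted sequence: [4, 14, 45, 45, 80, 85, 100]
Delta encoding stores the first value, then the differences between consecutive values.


First value: 4
Deltas:
  14 - 4 = 10
  45 - 14 = 31
  45 - 45 = 0
  80 - 45 = 35
  85 - 80 = 5
  100 - 85 = 15


Delta encoded: [4, 10, 31, 0, 35, 5, 15]


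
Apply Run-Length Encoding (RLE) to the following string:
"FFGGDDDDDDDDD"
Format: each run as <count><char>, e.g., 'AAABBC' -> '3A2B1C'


Scanning runs left to right:
  i=0: run of 'F' x 2 -> '2F'
  i=2: run of 'G' x 2 -> '2G'
  i=4: run of 'D' x 9 -> '9D'

RLE = 2F2G9D


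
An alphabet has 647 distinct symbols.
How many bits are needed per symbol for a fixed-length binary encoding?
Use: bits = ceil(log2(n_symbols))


log2(647) = 9.3376
Bracket: 2^9 = 512 < 647 <= 2^10 = 1024
So ceil(log2(647)) = 10

bits = ceil(log2(647)) = ceil(9.3376) = 10 bits


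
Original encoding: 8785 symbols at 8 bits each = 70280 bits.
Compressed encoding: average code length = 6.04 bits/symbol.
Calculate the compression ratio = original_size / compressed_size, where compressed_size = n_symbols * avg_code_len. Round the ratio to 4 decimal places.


original_size = n_symbols * orig_bits = 8785 * 8 = 70280 bits
compressed_size = n_symbols * avg_code_len = 8785 * 6.04 = 53061.4 bits
ratio = original_size / compressed_size = 70280 / 53061.4 = 1.3245

Compression ratio = 1.3245


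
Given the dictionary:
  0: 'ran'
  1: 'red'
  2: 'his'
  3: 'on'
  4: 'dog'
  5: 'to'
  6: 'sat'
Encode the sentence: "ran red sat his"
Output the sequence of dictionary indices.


Look up each word in the dictionary:
  'ran' -> 0
  'red' -> 1
  'sat' -> 6
  'his' -> 2

Encoded: [0, 1, 6, 2]


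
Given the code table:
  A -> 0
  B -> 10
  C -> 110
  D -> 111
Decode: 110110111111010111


Decoding:
110 -> C
110 -> C
111 -> D
111 -> D
0 -> A
10 -> B
111 -> D


Result: CCDDABD


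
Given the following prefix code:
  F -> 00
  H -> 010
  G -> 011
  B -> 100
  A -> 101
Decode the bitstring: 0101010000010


Decoding step by step:
Bits 010 -> H
Bits 101 -> A
Bits 00 -> F
Bits 00 -> F
Bits 010 -> H


Decoded message: HAFFH


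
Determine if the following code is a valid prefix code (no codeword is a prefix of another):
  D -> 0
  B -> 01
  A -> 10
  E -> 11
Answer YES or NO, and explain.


Checking each pair (does one codeword prefix another?):
  D='0' vs B='01': prefix -- VIOLATION

NO -- this is NOT a valid prefix code. D (0) is a prefix of B (01).


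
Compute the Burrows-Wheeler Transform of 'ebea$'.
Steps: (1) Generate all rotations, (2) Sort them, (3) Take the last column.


Rotations (sorted):
  0: $ebea -> last char: a
  1: a$ebe -> last char: e
  2: bea$e -> last char: e
  3: ea$eb -> last char: b
  4: ebea$ -> last char: $


BWT = aeeb$


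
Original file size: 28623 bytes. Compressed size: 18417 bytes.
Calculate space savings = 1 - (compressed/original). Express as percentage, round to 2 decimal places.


ratio = compressed/original = 18417/28623 = 0.643434
savings = 1 - ratio = 1 - 0.643434 = 0.356566
as a percentage: 0.356566 * 100 = 35.66%

Space savings = 1 - 18417/28623 = 35.66%


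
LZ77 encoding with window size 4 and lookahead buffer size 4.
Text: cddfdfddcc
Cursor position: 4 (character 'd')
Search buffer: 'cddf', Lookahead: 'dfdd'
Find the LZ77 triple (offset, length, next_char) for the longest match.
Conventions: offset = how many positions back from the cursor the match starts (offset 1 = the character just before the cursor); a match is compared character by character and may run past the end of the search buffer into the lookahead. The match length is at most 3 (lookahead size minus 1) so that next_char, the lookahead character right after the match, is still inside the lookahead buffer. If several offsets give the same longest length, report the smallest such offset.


Try each offset into the search buffer:
  offset=1 (pos 3, char 'f'): match length 0
  offset=2 (pos 2, char 'd'): match length 3
  offset=3 (pos 1, char 'd'): match length 1
  offset=4 (pos 0, char 'c'): match length 0
Longest match has length 3 at offset 2.
next_char = character at position 4 + 3 = 7 -> 'd'

Best match: offset=2, length=3 (matching 'dfd' starting at position 2)
LZ77 triple: (2, 3, 'd')


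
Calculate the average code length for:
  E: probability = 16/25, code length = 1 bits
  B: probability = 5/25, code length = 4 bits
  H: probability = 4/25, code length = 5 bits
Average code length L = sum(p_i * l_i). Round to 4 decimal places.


Weighted contributions p_i * l_i:
  E: (16/25) * 1 = 16/25
  B: (5/25) * 4 = 20/25
  H: (4/25) * 5 = 20/25
Sum = (16 + 20 + 20)/25 = 56/25

L = 56/25 = 2.2400 bits/symbol


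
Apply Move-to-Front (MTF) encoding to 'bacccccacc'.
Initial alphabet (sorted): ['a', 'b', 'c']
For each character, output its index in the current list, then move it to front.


MTF encoding:
'b': index 1 in ['a', 'b', 'c'] -> ['b', 'a', 'c']
'a': index 1 in ['b', 'a', 'c'] -> ['a', 'b', 'c']
'c': index 2 in ['a', 'b', 'c'] -> ['c', 'a', 'b']
'c': index 0 in ['c', 'a', 'b'] -> ['c', 'a', 'b']
'c': index 0 in ['c', 'a', 'b'] -> ['c', 'a', 'b']
'c': index 0 in ['c', 'a', 'b'] -> ['c', 'a', 'b']
'c': index 0 in ['c', 'a', 'b'] -> ['c', 'a', 'b']
'a': index 1 in ['c', 'a', 'b'] -> ['a', 'c', 'b']
'c': index 1 in ['a', 'c', 'b'] -> ['c', 'a', 'b']
'c': index 0 in ['c', 'a', 'b'] -> ['c', 'a', 'b']


Output: [1, 1, 2, 0, 0, 0, 0, 1, 1, 0]


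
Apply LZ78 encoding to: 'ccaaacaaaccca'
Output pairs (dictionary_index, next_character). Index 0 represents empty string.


LZ78 encoding steps:
Dictionary: {0: ''}
Step 1: w='' (idx 0), next='c' -> output (0, 'c'), add 'c' as idx 1
Step 2: w='c' (idx 1), next='a' -> output (1, 'a'), add 'ca' as idx 2
Step 3: w='' (idx 0), next='a' -> output (0, 'a'), add 'a' as idx 3
Step 4: w='a' (idx 3), next='c' -> output (3, 'c'), add 'ac' as idx 4
Step 5: w='a' (idx 3), next='a' -> output (3, 'a'), add 'aa' as idx 5
Step 6: w='ac' (idx 4), next='c' -> output (4, 'c'), add 'acc' as idx 6
Step 7: w='ca' (idx 2), end of input -> output (2, '')


Encoded: [(0, 'c'), (1, 'a'), (0, 'a'), (3, 'c'), (3, 'a'), (4, 'c'), (2, '')]


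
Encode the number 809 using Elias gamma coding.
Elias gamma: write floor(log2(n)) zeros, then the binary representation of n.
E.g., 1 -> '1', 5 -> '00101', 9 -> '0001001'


num_bits = floor(log2(809)) + 1 = 10
leading_zeros = num_bits - 1 = 9
binary(809) = 1100101001

Elias gamma(809) = '000000000' + '1100101001' = 0000000001100101001 (19 bits)


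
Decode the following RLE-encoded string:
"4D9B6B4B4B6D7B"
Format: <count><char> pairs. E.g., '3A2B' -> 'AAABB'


Expanding each <count><char> pair:
  4D -> 'DDDD'
  9B -> 'BBBBBBBBB'
  6B -> 'BBBBBB'
  4B -> 'BBBB'
  4B -> 'BBBB'
  6D -> 'DDDDDD'
  7B -> 'BBBBBBB'

Decoded = DDDDBBBBBBBBBBBBBBBBBBBBBBBDDDDDDBBBBBBB


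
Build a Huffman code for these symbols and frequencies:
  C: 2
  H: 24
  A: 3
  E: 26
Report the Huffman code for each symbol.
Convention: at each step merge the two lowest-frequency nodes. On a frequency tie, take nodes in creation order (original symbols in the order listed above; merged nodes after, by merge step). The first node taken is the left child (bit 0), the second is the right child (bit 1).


Huffman tree construction:
Step 1: Merge C(2) + A(3) = 5
Step 2: Merge (C+A)(5) + H(24) = 29
Step 3: Merge E(26) + ((C+A)+H)(29) = 55
Read each symbol's code off the tree from the root (left child = 0, right child = 1).

Codes:
  C: 100 (length 3)
  H: 11 (length 2)
  A: 101 (length 3)
  E: 0 (length 1)
Average code length: 89/55 = 1.6182 bits/symbol


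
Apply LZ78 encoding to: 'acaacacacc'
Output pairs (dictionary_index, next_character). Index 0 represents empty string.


LZ78 encoding steps:
Dictionary: {0: ''}
Step 1: w='' (idx 0), next='a' -> output (0, 'a'), add 'a' as idx 1
Step 2: w='' (idx 0), next='c' -> output (0, 'c'), add 'c' as idx 2
Step 3: w='a' (idx 1), next='a' -> output (1, 'a'), add 'aa' as idx 3
Step 4: w='c' (idx 2), next='a' -> output (2, 'a'), add 'ca' as idx 4
Step 5: w='ca' (idx 4), next='c' -> output (4, 'c'), add 'cac' as idx 5
Step 6: w='c' (idx 2), end of input -> output (2, '')


Encoded: [(0, 'a'), (0, 'c'), (1, 'a'), (2, 'a'), (4, 'c'), (2, '')]


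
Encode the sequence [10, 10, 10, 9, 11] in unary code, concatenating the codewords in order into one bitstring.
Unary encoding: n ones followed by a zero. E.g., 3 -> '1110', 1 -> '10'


Encode each number as n ones followed by a terminating 0:
  10 -> 11111111110 (11 bits)
  10 -> 11111111110 (11 bits)
  10 -> 11111111110 (11 bits)
  9 -> 1111111110 (10 bits)
  11 -> 111111111110 (12 bits)
Total length = 11 + 11 + 11 + 10 + 12 = 55 bits.

Unary([10, 10, 10, 9, 11]) = 1111111111011111111110111111111101111111110111111111110 (55 bits)


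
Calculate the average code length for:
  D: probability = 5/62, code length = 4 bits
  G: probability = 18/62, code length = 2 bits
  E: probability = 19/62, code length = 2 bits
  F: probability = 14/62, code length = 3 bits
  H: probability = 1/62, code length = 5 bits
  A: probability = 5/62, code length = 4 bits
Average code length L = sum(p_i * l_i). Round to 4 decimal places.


Weighted contributions p_i * l_i:
  D: (5/62) * 4 = 20/62
  G: (18/62) * 2 = 36/62
  E: (19/62) * 2 = 38/62
  F: (14/62) * 3 = 42/62
  H: (1/62) * 5 = 5/62
  A: (5/62) * 4 = 20/62
Sum = (20 + 36 + 38 + 42 + 5 + 20)/62 = 161/62

L = 161/62 = 2.5968 bits/symbol


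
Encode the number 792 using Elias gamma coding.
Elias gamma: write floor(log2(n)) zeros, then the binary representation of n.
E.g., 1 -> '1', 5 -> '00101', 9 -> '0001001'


num_bits = floor(log2(792)) + 1 = 10
leading_zeros = num_bits - 1 = 9
binary(792) = 1100011000

Elias gamma(792) = '000000000' + '1100011000' = 0000000001100011000 (19 bits)


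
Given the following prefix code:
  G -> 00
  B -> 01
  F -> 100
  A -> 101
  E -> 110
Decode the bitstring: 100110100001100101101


Decoding step by step:
Bits 100 -> F
Bits 110 -> E
Bits 100 -> F
Bits 00 -> G
Bits 110 -> E
Bits 01 -> B
Bits 01 -> B
Bits 101 -> A


Decoded message: FEFGEBBA
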